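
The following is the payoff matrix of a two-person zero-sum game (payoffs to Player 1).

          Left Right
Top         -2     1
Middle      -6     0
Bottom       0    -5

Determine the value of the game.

Row minima: Top → -2, Middle → -6, Bottom → -5; maximin = -2.
Column maxima: Left → 0, Right → 1; minimax = 0.
-2 ≠ 0, so there is no saddle point; optimal play is mixed.
Middle is strictly dominated by Top, so Player 1 never plays it.
On the remaining 2×2 (Top, Bottom vs Left, Right):
Let Player 1 play Top with probability p. Expected payoff against Left: (-2)p + 0(1−p) = −2p; against Right: 1p + (-5)(1−p) = 6p − 5.
Setting these equal: −2p = 6p − 5 ⇒ −8p = -5 ⇒ p = 5/8, and the value is (-2)·(5/8) = -5/4.
For Player 2: with q = P(Left), equating Top's and Bottom's payoffs gives −3q + 1 = 5q − 5 ⇒ q = 3/4.

-5/4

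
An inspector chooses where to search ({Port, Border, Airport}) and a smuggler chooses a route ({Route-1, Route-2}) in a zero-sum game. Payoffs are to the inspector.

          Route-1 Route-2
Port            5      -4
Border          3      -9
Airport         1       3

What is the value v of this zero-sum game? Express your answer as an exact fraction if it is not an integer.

Row minima: Port → -4, Border → -9, Airport → 1; maximin = 1.
Column maxima: Route-1 → 5, Route-2 → 3; minimax = 3.
1 ≠ 3, so there is no saddle point; optimal play is mixed.
Border is strictly dominated by Port, so the inspector never plays it.
On the remaining 2×2 (Port, Airport vs Route-1, Route-2):
Let the inspector play Port with probability p. Expected payoff against Route-1: 5p + 1(1−p) = 4p + 1; against Route-2: (-4)p + 3(1−p) = −7p + 3.
Setting these equal: 4p + 1 = −7p + 3 ⇒ 11p = 2 ⇒ p = 2/11, and the value is (4)·(2/11) + 1 = 19/11.
For the smuggler: with q = P(Route-1), equating Port's and Airport's payoffs gives 9q − 4 = −2q + 3 ⇒ q = 7/11.

19/11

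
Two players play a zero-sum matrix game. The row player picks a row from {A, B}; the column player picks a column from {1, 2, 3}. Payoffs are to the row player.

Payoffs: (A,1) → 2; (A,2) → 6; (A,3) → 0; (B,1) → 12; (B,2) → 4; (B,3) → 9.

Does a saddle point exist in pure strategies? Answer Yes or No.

No

Row minima: A → 0, B → 4; maximin = 4.
Column maxima: 1 → 12, 2 → 6, 3 → 9; minimax = 6.
4 ≠ 6, so no pure-strategy equilibrium exists.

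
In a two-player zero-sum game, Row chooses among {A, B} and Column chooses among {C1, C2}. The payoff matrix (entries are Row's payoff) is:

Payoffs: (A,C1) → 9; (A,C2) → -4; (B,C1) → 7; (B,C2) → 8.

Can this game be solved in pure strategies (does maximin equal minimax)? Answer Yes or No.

No

Row minima: A → -4, B → 7; maximin = 7.
Column maxima: C1 → 9, C2 → 8; minimax = 8.
7 ≠ 8, so no pure-strategy equilibrium exists.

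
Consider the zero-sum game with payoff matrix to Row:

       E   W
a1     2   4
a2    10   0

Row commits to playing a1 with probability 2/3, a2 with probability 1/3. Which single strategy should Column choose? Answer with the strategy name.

If Column plays E, Row's expected payoff is (2/3)·2 + (1/3)·10 = 14/3.
If Column plays W, Row's expected payoff is (2/3)·4 + (1/3)·0 = 8/3.
Column minimizes Row's payoff; the smallest is 8/3, so the best response is W.

W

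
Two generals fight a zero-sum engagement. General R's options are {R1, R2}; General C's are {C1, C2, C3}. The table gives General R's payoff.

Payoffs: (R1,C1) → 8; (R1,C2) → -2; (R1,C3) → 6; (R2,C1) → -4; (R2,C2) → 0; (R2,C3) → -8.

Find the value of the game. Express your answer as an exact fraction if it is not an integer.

-1

Row minima: R1 → -2, R2 → -8; maximin = -2.
Column maxima: C1 → 8, C2 → 0, C3 → 6; minimax = 0.
-2 ≠ 0, so there is no saddle point; optimal play is mixed.
C1 is strictly dominated by C3 (it gives General R strictly more in every row), so General C never plays it.
On the remaining 2×2 (R1, R2 vs C2, C3):
Let General R play R1 with probability p. Expected payoff against C2: (-2)p + 0(1−p) = −2p; against C3: 6p + (-8)(1−p) = 14p − 8.
Setting these equal: −2p = 14p − 8 ⇒ −16p = -8 ⇒ p = 1/2, and the value is (-2)·(1/2) = -1.
For General C: with q = P(C2), equating R1's and R2's payoffs gives −8q + 6 = 8q − 8 ⇒ q = 7/8.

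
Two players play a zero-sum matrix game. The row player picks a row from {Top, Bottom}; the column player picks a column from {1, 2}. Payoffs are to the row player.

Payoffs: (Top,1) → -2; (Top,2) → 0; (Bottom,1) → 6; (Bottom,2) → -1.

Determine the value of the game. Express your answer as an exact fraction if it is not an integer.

-2/9

Row minima: Top → -2, Bottom → -1; maximin = -1.
Column maxima: 1 → 6, 2 → 0; minimax = 0.
-1 ≠ 0, so there is no saddle point; optimal play is mixed.
Let the row player play Top with probability p. Expected payoff against 1: (-2)p + 6(1−p) = −8p + 6; against 2: 0p + (-1)(1−p) = p − 1.
Setting these equal: −8p + 6 = p − 1 ⇒ −9p = -7 ⇒ p = 7/9, and the value is (-8)·(7/9) + 6 = -2/9.
For the column player: with q = P(1), equating Top's and Bottom's payoffs gives −2q = 7q − 1 ⇒ q = 1/9.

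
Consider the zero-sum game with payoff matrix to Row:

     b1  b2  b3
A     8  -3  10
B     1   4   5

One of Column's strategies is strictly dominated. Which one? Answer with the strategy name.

b3

b1 holds Row's payoff strictly below b3 in every row: 8 < 10, 1 < 5.
So b3 is strictly dominated for Column.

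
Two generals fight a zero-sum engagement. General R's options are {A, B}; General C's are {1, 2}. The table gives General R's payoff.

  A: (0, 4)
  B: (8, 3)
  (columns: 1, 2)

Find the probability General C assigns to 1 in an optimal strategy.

1/9

Row minima: A → 0, B → 3; maximin = 3.
Column maxima: 1 → 8, 2 → 4; minimax = 4.
3 ≠ 4, so there is no saddle point; optimal play is mixed.
Let General R play A with probability p. Expected payoff against 1: 0p + 8(1−p) = −8p + 8; against 2: 4p + 3(1−p) = p + 3.
Setting these equal: −8p + 8 = p + 3 ⇒ −9p = -5 ⇒ p = 5/9, and the value is (-8)·(5/9) + 8 = 32/9.
For General C: with q = P(1), equating A's and B's payoffs gives −4q + 4 = 5q + 3 ⇒ q = 1/9.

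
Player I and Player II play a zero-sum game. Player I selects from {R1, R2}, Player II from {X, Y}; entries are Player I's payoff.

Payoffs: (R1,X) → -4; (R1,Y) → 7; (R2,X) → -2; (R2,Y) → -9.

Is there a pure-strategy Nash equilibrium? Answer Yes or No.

Row minima: R1 → -4, R2 → -9; maximin = -4.
Column maxima: X → -2, Y → 7; minimax = -2.
-4 ≠ -2, so no pure-strategy equilibrium exists.

No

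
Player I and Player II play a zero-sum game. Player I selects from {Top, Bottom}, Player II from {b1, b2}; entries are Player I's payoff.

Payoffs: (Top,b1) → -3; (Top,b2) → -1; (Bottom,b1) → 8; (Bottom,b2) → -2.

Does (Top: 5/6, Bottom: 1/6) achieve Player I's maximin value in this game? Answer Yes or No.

Yes

Against b1 this mix gives (5/6)·(-3) + (1/6)·8 = -7/6.
Against b2 this mix gives (5/6)·(-1) + (1/6)·(-2) = -7/6.
All of Player II's active replies (b1, b2) yield -7/6, and no column does worse for Player I. The mix makes Player II indifferent and guarantees -7/6, so it is optimal.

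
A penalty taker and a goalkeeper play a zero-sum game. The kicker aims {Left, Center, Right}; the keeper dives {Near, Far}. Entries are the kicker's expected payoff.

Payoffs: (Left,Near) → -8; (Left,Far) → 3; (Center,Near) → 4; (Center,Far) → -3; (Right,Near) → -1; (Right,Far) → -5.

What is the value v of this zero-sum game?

Row minima: Left → -8, Center → -3, Right → -5; maximin = -3.
Column maxima: Near → 4, Far → 3; minimax = 3.
-3 ≠ 3, so there is no saddle point; optimal play is mixed.
Right is strictly dominated by Center, so the kicker never plays it.
On the remaining 2×2 (Left, Center vs Near, Far):
Let the kicker play Left with probability p. Expected payoff against Near: (-8)p + 4(1−p) = −12p + 4; against Far: 3p + (-3)(1−p) = 6p − 3.
Setting these equal: −12p + 4 = 6p − 3 ⇒ −18p = -7 ⇒ p = 7/18, and the value is (-12)·(7/18) + 4 = -2/3.
For the keeper: with q = P(Near), equating Left's and Center's payoffs gives −11q + 3 = 7q − 3 ⇒ q = 1/3.

-2/3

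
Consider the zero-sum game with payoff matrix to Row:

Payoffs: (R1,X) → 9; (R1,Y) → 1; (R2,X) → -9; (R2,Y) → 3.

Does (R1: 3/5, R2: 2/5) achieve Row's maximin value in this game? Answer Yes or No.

Against X this mix gives (3/5)·9 + (2/5)·(-9) = 9/5.
Against Y this mix gives (3/5)·1 + (2/5)·3 = 9/5.
All of Column's active replies (X, Y) yield 9/5, and no column does worse for Row. The mix makes Column indifferent and guarantees 9/5, so it is optimal.

Yes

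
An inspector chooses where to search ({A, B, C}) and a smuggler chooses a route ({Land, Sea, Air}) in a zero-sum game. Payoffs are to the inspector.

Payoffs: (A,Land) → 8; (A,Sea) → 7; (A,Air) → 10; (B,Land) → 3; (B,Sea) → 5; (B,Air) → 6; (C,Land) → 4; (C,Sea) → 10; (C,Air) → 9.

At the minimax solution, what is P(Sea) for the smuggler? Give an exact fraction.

4/7

Row minima: A → 7, B → 3, C → 4; maximin = 7.
Column maxima: Land → 8, Sea → 10, Air → 10; minimax = 8.
7 ≠ 8, so there is no saddle point; optimal play is mixed.
B is strictly dominated by A, so the inspector never plays it.
Air is strictly dominated by Land (it gives the inspector strictly more in every row), so the smuggler never plays it.
On the remaining 2×2 (A, C vs Land, Sea):
Let the inspector play A with probability p. Expected payoff against Land: 8p + 4(1−p) = 4p + 4; against Sea: 7p + 10(1−p) = −3p + 10.
Setting these equal: 4p + 4 = −3p + 10 ⇒ 7p = 6 ⇒ p = 6/7, and the value is (4)·(6/7) + 4 = 52/7.
For the smuggler: with q = P(Land), equating A's and C's payoffs gives q + 7 = −6q + 10 ⇒ q = 3/7.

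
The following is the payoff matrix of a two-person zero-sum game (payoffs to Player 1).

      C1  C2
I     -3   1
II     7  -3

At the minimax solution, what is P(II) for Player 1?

Row minima: I → -3, II → -3; maximin = -3.
Column maxima: C1 → 7, C2 → 1; minimax = 1.
-3 ≠ 1, so there is no saddle point; optimal play is mixed.
Let Player 1 play I with probability p. Expected payoff against C1: (-3)p + 7(1−p) = −10p + 7; against C2: 1p + (-3)(1−p) = 4p − 3.
Setting these equal: −10p + 7 = 4p − 3 ⇒ −14p = -10 ⇒ p = 5/7, and the value is (-10)·(5/7) + 7 = -1/7.
For Player 2: with q = P(C1), equating I's and II's payoffs gives −4q + 1 = 10q − 3 ⇒ q = 2/7.

2/7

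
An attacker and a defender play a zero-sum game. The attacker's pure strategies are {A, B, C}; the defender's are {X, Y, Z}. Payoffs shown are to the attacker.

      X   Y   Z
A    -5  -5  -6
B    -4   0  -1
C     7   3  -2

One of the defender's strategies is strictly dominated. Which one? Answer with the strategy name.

Y

Z holds the attacker's payoff strictly below Y in every row: -6 < -5, -1 < 0, -2 < 3.
So Y is strictly dominated for the defender.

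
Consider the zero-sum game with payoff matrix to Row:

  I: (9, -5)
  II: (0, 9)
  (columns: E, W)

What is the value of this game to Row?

81/23

Row minima: I → -5, II → 0; maximin = 0.
Column maxima: E → 9, W → 9; minimax = 9.
0 ≠ 9, so there is no saddle point; optimal play is mixed.
Let Row play I with probability p. Expected payoff against E: 9p + 0(1−p) = 9p; against W: (-5)p + 9(1−p) = −14p + 9.
Setting these equal: 9p = −14p + 9 ⇒ 23p = 9 ⇒ p = 9/23, and the value is (9)·(9/23) = 81/23.
For Column: with q = P(E), equating I's and II's payoffs gives 14q − 5 = −9q + 9 ⇒ q = 14/23.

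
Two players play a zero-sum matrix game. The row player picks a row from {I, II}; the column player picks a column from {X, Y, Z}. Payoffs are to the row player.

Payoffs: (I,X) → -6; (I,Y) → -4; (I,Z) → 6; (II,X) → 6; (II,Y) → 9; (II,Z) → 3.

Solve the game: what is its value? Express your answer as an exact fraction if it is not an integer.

18/5

Row minima: I → -6, II → 3; maximin = 3.
Column maxima: X → 6, Y → 9, Z → 6; minimax = 6.
3 ≠ 6, so there is no saddle point; optimal play is mixed.
Y is strictly dominated by X (it gives the row player strictly more in every row), so the column player never plays it.
On the remaining 2×2 (I, II vs X, Z):
Let the row player play I with probability p. Expected payoff against X: (-6)p + 6(1−p) = −12p + 6; against Z: 6p + 3(1−p) = 3p + 3.
Setting these equal: −12p + 6 = 3p + 3 ⇒ −15p = -3 ⇒ p = 1/5, and the value is (-12)·(1/5) + 6 = 18/5.
For the column player: with q = P(X), equating I's and II's payoffs gives −12q + 6 = 3q + 3 ⇒ q = 1/5.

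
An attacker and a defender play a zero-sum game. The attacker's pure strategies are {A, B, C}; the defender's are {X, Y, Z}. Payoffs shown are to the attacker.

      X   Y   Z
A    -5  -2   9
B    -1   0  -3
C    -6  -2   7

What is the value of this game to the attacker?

Row minima: A → -5, B → -3, C → -6; maximin = -3.
Column maxima: X → -1, Y → 0, Z → 9; minimax = -1.
-3 ≠ -1, so there is no saddle point; optimal play is mixed.
Y is strictly dominated by X (it gives the attacker strictly more in every row), so the defender never plays it.
With Y eliminated, C is strictly dominated by A (A gives the attacker strictly more in every remaining column), so the attacker never plays it.
On the remaining 2×2 (A, B vs X, Z):
Let the attacker play A with probability p. Expected payoff against X: (-5)p + (-1)(1−p) = −4p − 1; against Z: 9p + (-3)(1−p) = 12p − 3.
Setting these equal: −4p − 1 = 12p − 3 ⇒ −16p = -2 ⇒ p = 1/8, and the value is (-4)·(1/8) − 1 = -3/2.
For the defender: with q = P(X), equating A's and B's payoffs gives −14q + 9 = 2q − 3 ⇒ q = 3/4.

-3/2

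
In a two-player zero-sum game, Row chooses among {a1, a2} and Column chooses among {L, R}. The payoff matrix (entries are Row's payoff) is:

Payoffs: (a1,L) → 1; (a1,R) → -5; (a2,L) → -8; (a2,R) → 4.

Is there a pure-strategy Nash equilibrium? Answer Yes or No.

No

Row minima: a1 → -5, a2 → -8; maximin = -5.
Column maxima: L → 1, R → 4; minimax = 1.
-5 ≠ 1, so no pure-strategy equilibrium exists.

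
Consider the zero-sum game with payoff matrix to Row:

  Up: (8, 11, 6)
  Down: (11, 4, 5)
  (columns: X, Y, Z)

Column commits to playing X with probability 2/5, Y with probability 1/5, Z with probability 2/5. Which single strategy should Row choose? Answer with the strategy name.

Up

Expected payoff of Up: (2/5)·8 + (1/5)·11 + (2/5)·6 = 39/5.
Expected payoff of Down: (2/5)·11 + (1/5)·4 + (2/5)·5 = 36/5.
The largest is 39/5, so Row's best response is Up.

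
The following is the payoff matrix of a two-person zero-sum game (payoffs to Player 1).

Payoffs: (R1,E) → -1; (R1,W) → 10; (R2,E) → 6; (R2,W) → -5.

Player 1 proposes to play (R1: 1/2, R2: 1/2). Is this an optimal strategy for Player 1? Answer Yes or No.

Against E this mix gives (1/2)·(-1) + (1/2)·6 = 5/2.
Against W this mix gives (1/2)·10 + (1/2)·(-5) = 5/2.
All of Player 2's active replies (E, W) yield 5/2, and no column does worse for Player 1. The mix makes Player 2 indifferent and guarantees 5/2, so it is optimal.

Yes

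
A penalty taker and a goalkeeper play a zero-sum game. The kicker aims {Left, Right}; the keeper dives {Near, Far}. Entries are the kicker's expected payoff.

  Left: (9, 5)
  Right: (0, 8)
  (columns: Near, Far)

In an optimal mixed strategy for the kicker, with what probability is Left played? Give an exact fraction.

Row minima: Left → 5, Right → 0; maximin = 5.
Column maxima: Near → 9, Far → 8; minimax = 8.
5 ≠ 8, so there is no saddle point; optimal play is mixed.
Let the kicker play Left with probability p. Expected payoff against Near: 9p + 0(1−p) = 9p; against Far: 5p + 8(1−p) = −3p + 8.
Setting these equal: 9p = −3p + 8 ⇒ 12p = 8 ⇒ p = 2/3, and the value is (9)·(2/3) = 6.
For the keeper: with q = P(Near), equating Left's and Right's payoffs gives 4q + 5 = −8q + 8 ⇒ q = 1/4.

2/3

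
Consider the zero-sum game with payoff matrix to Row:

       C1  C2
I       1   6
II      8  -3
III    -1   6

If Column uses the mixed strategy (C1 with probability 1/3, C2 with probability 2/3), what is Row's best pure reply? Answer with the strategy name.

Expected payoff of I: (1/3)·1 + (2/3)·6 = 13/3.
Expected payoff of II: (1/3)·8 + (2/3)·(-3) = 2/3.
Expected payoff of III: (1/3)·(-1) + (2/3)·6 = 11/3.
The largest is 13/3, so Row's best response is I.

I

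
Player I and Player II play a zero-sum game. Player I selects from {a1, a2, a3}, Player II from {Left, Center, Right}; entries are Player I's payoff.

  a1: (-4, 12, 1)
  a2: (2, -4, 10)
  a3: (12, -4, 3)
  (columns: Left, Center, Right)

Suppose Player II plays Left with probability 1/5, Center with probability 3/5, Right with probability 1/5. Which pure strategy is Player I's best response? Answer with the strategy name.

a1

Expected payoff of a1: (1/5)·(-4) + (3/5)·12 + (1/5)·1 = 33/5.
Expected payoff of a2: (1/5)·2 + (3/5)·(-4) + (1/5)·10 = 0.
Expected payoff of a3: (1/5)·12 + (3/5)·(-4) + (1/5)·3 = 3/5.
The largest is 33/5, so Player I's best response is a1.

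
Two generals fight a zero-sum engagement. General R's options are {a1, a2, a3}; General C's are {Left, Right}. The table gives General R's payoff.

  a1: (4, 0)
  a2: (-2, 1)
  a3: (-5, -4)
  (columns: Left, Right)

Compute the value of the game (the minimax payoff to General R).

Row minima: a1 → 0, a2 → -2, a3 → -5; maximin = 0.
Column maxima: Left → 4, Right → 1; minimax = 1.
0 ≠ 1, so there is no saddle point; optimal play is mixed.
a3 is strictly dominated by a1, so General R never plays it.
On the remaining 2×2 (a1, a2 vs Left, Right):
Let General R play a1 with probability p. Expected payoff against Left: 4p + (-2)(1−p) = 6p − 2; against Right: 0p + 1(1−p) = −p + 1.
Setting these equal: 6p − 2 = −p + 1 ⇒ 7p = 3 ⇒ p = 3/7, and the value is (6)·(3/7) − 2 = 4/7.
For General C: with q = P(Left), equating a1's and a2's payoffs gives 4q = −3q + 1 ⇒ q = 1/7.

4/7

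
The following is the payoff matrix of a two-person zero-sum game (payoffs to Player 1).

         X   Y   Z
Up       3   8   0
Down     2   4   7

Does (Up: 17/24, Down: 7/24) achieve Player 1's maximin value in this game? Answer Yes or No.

No

Against X this mix gives (17/24)·3 + (7/24)·2 = 65/24.
Against Y this mix gives (17/24)·8 + (7/24)·4 = 41/6.
Against Z this mix gives (17/24)·0 + (7/24)·7 = 49/24.
Player 2 will play Z, holding Player 1 to 49/24. Shifting weight toward the row that does better against Z would raise this floor (the equalizing mix achieves 21/8 against both Z and X), so the proposed strategy is not optimal.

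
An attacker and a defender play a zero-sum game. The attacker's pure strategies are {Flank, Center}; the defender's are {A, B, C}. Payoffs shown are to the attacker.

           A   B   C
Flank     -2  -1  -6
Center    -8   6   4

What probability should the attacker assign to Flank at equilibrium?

3/4

Row minima: Flank → -6, Center → -8; maximin = -6.
Column maxima: A → -2, B → 6, C → 4; minimax = -2.
-6 ≠ -2, so there is no saddle point; optimal play is mixed.
B is strictly dominated by A (it gives the attacker strictly more in every row), so the defender never plays it.
On the remaining 2×2 (Flank, Center vs A, C):
Let the attacker play Flank with probability p. Expected payoff against A: (-2)p + (-8)(1−p) = 6p − 8; against C: (-6)p + 4(1−p) = −10p + 4.
Setting these equal: 6p − 8 = −10p + 4 ⇒ 16p = 12 ⇒ p = 3/4, and the value is (6)·(3/4) − 8 = -7/2.
For the defender: with q = P(A), equating Flank's and Center's payoffs gives 4q − 6 = −12q + 4 ⇒ q = 5/8.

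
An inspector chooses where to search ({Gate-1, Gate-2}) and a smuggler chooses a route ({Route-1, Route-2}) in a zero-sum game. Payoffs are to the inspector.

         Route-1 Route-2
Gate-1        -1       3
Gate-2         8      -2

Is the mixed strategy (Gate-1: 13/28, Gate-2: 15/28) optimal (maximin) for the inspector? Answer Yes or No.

Against Route-1 this mix gives (13/28)·(-1) + (15/28)·8 = 107/28.
Against Route-2 this mix gives (13/28)·3 + (15/28)·(-2) = 9/28.
The smuggler will play Route-2, holding the inspector to 9/28. Shifting weight toward the row that does better against Route-2 would raise this floor (the equalizing mix achieves 11/7 against both Route-2 and Route-1), so the proposed strategy is not optimal.

No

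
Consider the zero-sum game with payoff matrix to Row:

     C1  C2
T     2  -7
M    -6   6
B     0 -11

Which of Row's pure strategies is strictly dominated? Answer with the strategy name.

B

T gives a strictly higher payoff than B against every column: 2 > 0, -7 > -11.
So B is strictly dominated and Row never plays it.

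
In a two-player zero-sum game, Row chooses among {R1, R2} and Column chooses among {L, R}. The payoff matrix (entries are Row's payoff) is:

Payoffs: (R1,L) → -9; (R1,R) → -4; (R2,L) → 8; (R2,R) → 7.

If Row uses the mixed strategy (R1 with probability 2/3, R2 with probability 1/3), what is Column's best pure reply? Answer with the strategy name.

If Column plays L, Row's expected payoff is (2/3)·(-9) + (1/3)·8 = -10/3.
If Column plays R, Row's expected payoff is (2/3)·(-4) + (1/3)·7 = -1/3.
Column minimizes Row's payoff; the smallest is -10/3, so the best response is L.

L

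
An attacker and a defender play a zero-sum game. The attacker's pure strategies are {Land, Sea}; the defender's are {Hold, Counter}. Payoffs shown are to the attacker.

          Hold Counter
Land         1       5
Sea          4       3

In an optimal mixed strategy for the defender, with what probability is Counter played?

Row minima: Land → 1, Sea → 3; maximin = 3.
Column maxima: Hold → 4, Counter → 5; minimax = 4.
3 ≠ 4, so there is no saddle point; optimal play is mixed.
Let the attacker play Land with probability p. Expected payoff against Hold: 1p + 4(1−p) = −3p + 4; against Counter: 5p + 3(1−p) = 2p + 3.
Setting these equal: −3p + 4 = 2p + 3 ⇒ −5p = -1 ⇒ p = 1/5, and the value is (-3)·(1/5) + 4 = 17/5.
For the defender: with q = P(Hold), equating Land's and Sea's payoffs gives −4q + 5 = q + 3 ⇒ q = 2/5.

3/5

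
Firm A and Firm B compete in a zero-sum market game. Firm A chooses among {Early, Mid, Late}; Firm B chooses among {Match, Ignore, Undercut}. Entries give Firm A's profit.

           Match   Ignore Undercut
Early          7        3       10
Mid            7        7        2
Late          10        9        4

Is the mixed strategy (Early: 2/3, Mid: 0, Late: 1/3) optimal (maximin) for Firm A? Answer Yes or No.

Against Match this mix gives (2/3)·7 + (1/3)·10 = 8.
Against Ignore this mix gives (2/3)·3 + (1/3)·9 = 5.
Against Undercut this mix gives (2/3)·10 + (1/3)·4 = 8.
Firm B will play Ignore, holding Firm A to 5. Shifting weight toward the row that does better against Ignore would raise this floor (the equalizing mix achieves 13/2 against both Ignore and Undercut), so the proposed strategy is not optimal.

No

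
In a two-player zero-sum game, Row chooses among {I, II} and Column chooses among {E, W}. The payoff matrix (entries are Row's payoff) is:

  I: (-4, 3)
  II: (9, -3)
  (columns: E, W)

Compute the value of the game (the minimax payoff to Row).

Row minima: I → -4, II → -3; maximin = -3.
Column maxima: E → 9, W → 3; minimax = 3.
-3 ≠ 3, so there is no saddle point; optimal play is mixed.
Let Row play I with probability p. Expected payoff against E: (-4)p + 9(1−p) = −13p + 9; against W: 3p + (-3)(1−p) = 6p − 3.
Setting these equal: −13p + 9 = 6p − 3 ⇒ −19p = -12 ⇒ p = 12/19, and the value is (-13)·(12/19) + 9 = 15/19.
For Column: with q = P(E), equating I's and II's payoffs gives −7q + 3 = 12q − 3 ⇒ q = 6/19.

15/19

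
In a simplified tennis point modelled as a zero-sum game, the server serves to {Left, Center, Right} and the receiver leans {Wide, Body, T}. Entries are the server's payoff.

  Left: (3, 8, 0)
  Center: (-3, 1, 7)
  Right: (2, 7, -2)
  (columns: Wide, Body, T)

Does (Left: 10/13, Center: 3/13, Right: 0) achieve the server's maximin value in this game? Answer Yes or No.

Against Wide this mix gives (10/13)·3 + (3/13)·(-3) = 21/13.
Against Body this mix gives (10/13)·8 + (3/13)·1 = 83/13.
Against T this mix gives (10/13)·0 + (3/13)·7 = 21/13.
All of the receiver's active replies (Wide, T) yield 21/13, and no column does worse for the server. The mix makes the receiver indifferent and guarantees 21/13, so it is optimal.

Yes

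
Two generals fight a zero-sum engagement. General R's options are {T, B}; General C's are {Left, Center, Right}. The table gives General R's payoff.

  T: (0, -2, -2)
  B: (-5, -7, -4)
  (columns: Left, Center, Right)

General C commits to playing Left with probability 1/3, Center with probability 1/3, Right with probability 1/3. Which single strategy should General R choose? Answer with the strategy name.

Expected payoff of T: (1/3)·0 + (1/3)·(-2) + (1/3)·(-2) = -4/3.
Expected payoff of B: (1/3)·(-5) + (1/3)·(-7) + (1/3)·(-4) = -16/3.
The largest is -4/3, so General R's best response is T.

T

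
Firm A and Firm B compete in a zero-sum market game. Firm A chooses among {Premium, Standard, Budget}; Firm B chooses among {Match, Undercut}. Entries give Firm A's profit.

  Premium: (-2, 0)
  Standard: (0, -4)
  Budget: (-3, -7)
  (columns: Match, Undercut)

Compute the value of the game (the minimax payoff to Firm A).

Row minima: Premium → -2, Standard → -4, Budget → -7; maximin = -2.
Column maxima: Match → 0, Undercut → 0; minimax = 0.
-2 ≠ 0, so there is no saddle point; optimal play is mixed.
Budget is strictly dominated by Premium, so Firm A never plays it.
On the remaining 2×2 (Premium, Standard vs Match, Undercut):
Let Firm A play Premium with probability p. Expected payoff against Match: (-2)p + 0(1−p) = −2p; against Undercut: 0p + (-4)(1−p) = 4p − 4.
Setting these equal: −2p = 4p − 4 ⇒ −6p = -4 ⇒ p = 2/3, and the value is (-2)·(2/3) = -4/3.
For Firm B: with q = P(Match), equating Premium's and Standard's payoffs gives −2q = 4q − 4 ⇒ q = 2/3.

-4/3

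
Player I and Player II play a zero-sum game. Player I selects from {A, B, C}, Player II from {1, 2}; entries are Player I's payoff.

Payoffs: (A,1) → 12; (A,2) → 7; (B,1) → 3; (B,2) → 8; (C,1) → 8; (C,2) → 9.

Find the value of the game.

26/3

Row minima: A → 7, B → 3, C → 8; maximin = 8.
Column maxima: 1 → 12, 2 → 9; minimax = 9.
8 ≠ 9, so there is no saddle point; optimal play is mixed.
B is strictly dominated by C, so Player I never plays it.
On the remaining 2×2 (A, C vs 1, 2):
Let Player I play A with probability p. Expected payoff against 1: 12p + 8(1−p) = 4p + 8; against 2: 7p + 9(1−p) = −2p + 9.
Setting these equal: 4p + 8 = −2p + 9 ⇒ 6p = 1 ⇒ p = 1/6, and the value is (4)·(1/6) + 8 = 26/3.
For Player II: with q = P(1), equating A's and C's payoffs gives 5q + 7 = −q + 9 ⇒ q = 1/3.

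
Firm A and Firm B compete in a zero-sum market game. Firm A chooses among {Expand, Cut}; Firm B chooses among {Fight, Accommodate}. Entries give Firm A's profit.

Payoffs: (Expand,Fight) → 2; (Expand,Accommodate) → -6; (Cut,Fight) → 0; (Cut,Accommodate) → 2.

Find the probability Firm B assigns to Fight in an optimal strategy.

4/5

Row minima: Expand → -6, Cut → 0; maximin = 0.
Column maxima: Fight → 2, Accommodate → 2; minimax = 2.
0 ≠ 2, so there is no saddle point; optimal play is mixed.
Let Firm A play Expand with probability p. Expected payoff against Fight: 2p + 0(1−p) = 2p; against Accommodate: (-6)p + 2(1−p) = −8p + 2.
Setting these equal: 2p = −8p + 2 ⇒ 10p = 2 ⇒ p = 1/5, and the value is (2)·(1/5) = 2/5.
For Firm B: with q = P(Fight), equating Expand's and Cut's payoffs gives 8q − 6 = −2q + 2 ⇒ q = 4/5.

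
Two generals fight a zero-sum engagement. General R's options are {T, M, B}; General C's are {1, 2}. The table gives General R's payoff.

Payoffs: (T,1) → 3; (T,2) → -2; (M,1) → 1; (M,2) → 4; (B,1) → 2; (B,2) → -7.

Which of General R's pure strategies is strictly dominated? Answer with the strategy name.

T gives a strictly higher payoff than B against every column: 3 > 2, -2 > -7.
So B is strictly dominated and General R never plays it.

B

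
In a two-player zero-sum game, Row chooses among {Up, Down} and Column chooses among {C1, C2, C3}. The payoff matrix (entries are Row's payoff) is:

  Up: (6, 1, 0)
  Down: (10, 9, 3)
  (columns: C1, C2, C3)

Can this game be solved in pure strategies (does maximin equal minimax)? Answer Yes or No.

Row minima: Up → 0, Down → 3; maximin = 3.
Column maxima: C1 → 10, C2 → 9, C3 → 3; minimax = 3.
maximin = minimax = 3, so a saddle point exists.

Yes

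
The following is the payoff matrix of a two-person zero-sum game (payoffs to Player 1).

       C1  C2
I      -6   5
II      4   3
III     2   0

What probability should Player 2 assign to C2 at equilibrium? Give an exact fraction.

Row minima: I → -6, II → 3, III → 0; maximin = 3.
Column maxima: C1 → 4, C2 → 5; minimax = 4.
3 ≠ 4, so there is no saddle point; optimal play is mixed.
III is strictly dominated by II, so Player 1 never plays it.
On the remaining 2×2 (I, II vs C1, C2):
Let Player 1 play I with probability p. Expected payoff against C1: (-6)p + 4(1−p) = −10p + 4; against C2: 5p + 3(1−p) = 2p + 3.
Setting these equal: −10p + 4 = 2p + 3 ⇒ −12p = -1 ⇒ p = 1/12, and the value is (-10)·(1/12) + 4 = 19/6.
For Player 2: with q = P(C1), equating I's and II's payoffs gives −11q + 5 = q + 3 ⇒ q = 1/6.

5/6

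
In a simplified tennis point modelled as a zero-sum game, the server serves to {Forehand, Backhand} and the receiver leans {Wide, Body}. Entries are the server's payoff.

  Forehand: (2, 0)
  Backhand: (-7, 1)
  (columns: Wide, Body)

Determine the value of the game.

1/5

Row minima: Forehand → 0, Backhand → -7; maximin = 0.
Column maxima: Wide → 2, Body → 1; minimax = 1.
0 ≠ 1, so there is no saddle point; optimal play is mixed.
Let the server play Forehand with probability p. Expected payoff against Wide: 2p + (-7)(1−p) = 9p − 7; against Body: 0p + 1(1−p) = −p + 1.
Setting these equal: 9p − 7 = −p + 1 ⇒ 10p = 8 ⇒ p = 4/5, and the value is (9)·(4/5) − 7 = 1/5.
For the receiver: with q = P(Wide), equating Forehand's and Backhand's payoffs gives 2q = −8q + 1 ⇒ q = 1/10.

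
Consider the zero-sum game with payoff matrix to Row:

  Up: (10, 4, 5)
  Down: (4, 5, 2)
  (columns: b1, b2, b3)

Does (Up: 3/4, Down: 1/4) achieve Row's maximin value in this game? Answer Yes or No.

Yes

Against b1 this mix gives (3/4)·10 + (1/4)·4 = 17/2.
Against b2 this mix gives (3/4)·4 + (1/4)·5 = 17/4.
Against b3 this mix gives (3/4)·5 + (1/4)·2 = 17/4.
All of Column's active replies (b2, b3) yield 17/4, and no column does worse for Row. The mix makes Column indifferent and guarantees 17/4, so it is optimal.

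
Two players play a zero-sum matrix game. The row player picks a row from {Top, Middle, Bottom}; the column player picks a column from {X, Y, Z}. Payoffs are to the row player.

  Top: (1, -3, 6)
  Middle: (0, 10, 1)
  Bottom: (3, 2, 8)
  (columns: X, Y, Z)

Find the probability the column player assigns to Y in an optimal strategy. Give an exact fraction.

3/11

Row minima: Top → -3, Middle → 0, Bottom → 2; maximin = 2.
Column maxima: X → 3, Y → 10, Z → 8; minimax = 3.
2 ≠ 3, so there is no saddle point; optimal play is mixed.
Top is strictly dominated by Bottom, so the row player never plays it.
Z is strictly dominated by X (it gives the row player strictly more in every row), so the column player never plays it.
On the remaining 2×2 (Middle, Bottom vs X, Y):
Let the row player play Middle with probability p. Expected payoff against X: 0p + 3(1−p) = −3p + 3; against Y: 10p + 2(1−p) = 8p + 2.
Setting these equal: −3p + 3 = 8p + 2 ⇒ −11p = -1 ⇒ p = 1/11, and the value is (-3)·(1/11) + 3 = 30/11.
For the column player: with q = P(X), equating Middle's and Bottom's payoffs gives −10q + 10 = q + 2 ⇒ q = 8/11.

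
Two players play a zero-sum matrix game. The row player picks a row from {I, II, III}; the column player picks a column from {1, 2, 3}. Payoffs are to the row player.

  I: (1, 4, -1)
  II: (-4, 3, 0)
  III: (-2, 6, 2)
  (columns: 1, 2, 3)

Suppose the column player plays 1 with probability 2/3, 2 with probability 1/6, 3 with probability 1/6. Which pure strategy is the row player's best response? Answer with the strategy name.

I

Expected payoff of I: (2/3)·1 + (1/6)·4 + (1/6)·(-1) = 7/6.
Expected payoff of II: (2/3)·(-4) + (1/6)·3 + (1/6)·0 = -13/6.
Expected payoff of III: (2/3)·(-2) + (1/6)·6 + (1/6)·2 = 0.
The largest is 7/6, so the row player's best response is I.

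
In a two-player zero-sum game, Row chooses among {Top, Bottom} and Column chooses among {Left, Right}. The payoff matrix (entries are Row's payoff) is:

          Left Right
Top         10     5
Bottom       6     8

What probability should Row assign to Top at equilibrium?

Row minima: Top → 5, Bottom → 6; maximin = 6.
Column maxima: Left → 10, Right → 8; minimax = 8.
6 ≠ 8, so there is no saddle point; optimal play is mixed.
Let Row play Top with probability p. Expected payoff against Left: 10p + 6(1−p) = 4p + 6; against Right: 5p + 8(1−p) = −3p + 8.
Setting these equal: 4p + 6 = −3p + 8 ⇒ 7p = 2 ⇒ p = 2/7, and the value is (4)·(2/7) + 6 = 50/7.
For Column: with q = P(Left), equating Top's and Bottom's payoffs gives 5q + 5 = −2q + 8 ⇒ q = 3/7.

2/7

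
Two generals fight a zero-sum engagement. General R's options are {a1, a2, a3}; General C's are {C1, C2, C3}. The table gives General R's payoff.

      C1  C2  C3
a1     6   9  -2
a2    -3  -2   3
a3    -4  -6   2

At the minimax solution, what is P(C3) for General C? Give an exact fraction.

9/14

Row minima: a1 → -2, a2 → -3, a3 → -6; maximin = -2.
Column maxima: C1 → 6, C2 → 9, C3 → 3; minimax = 3.
-2 ≠ 3, so there is no saddle point; optimal play is mixed.
a3 is strictly dominated by a2, so General R never plays it.
With a3 eliminated, C2 is strictly dominated by C1 (it gives General R strictly more in every remaining row), so General C never plays it.
On the remaining 2×2 (a1, a2 vs C1, C3):
Let General R play a1 with probability p. Expected payoff against C1: 6p + (-3)(1−p) = 9p − 3; against C3: (-2)p + 3(1−p) = −5p + 3.
Setting these equal: 9p − 3 = −5p + 3 ⇒ 14p = 6 ⇒ p = 3/7, and the value is (9)·(3/7) − 3 = 6/7.
For General C: with q = P(C1), equating a1's and a2's payoffs gives 8q − 2 = −6q + 3 ⇒ q = 5/14.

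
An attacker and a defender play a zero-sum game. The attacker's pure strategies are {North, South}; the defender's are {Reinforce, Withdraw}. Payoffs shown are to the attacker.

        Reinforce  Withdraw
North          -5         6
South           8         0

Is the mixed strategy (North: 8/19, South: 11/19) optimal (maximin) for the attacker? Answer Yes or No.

Yes

Against Reinforce this mix gives (8/19)·(-5) + (11/19)·8 = 48/19.
Against Withdraw this mix gives (8/19)·6 + (11/19)·0 = 48/19.
All of the defender's active replies (Reinforce, Withdraw) yield 48/19, and no column does worse for the attacker. The mix makes the defender indifferent and guarantees 48/19, so it is optimal.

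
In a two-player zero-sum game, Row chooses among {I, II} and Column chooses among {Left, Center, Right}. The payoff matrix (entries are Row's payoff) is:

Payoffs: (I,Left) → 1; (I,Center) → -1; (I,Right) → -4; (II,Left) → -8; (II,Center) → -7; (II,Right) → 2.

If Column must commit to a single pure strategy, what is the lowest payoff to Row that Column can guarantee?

-1

Column maxima: Left → 1, Center → -1, Right → 2.
The smallest of these is -1.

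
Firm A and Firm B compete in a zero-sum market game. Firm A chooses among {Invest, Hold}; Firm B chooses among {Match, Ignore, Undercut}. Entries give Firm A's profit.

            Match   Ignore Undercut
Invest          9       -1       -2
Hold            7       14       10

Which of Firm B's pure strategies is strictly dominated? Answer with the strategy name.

Ignore

Undercut holds Firm A's payoff strictly below Ignore in every row: -2 < -1, 10 < 14.
So Ignore is strictly dominated for Firm B.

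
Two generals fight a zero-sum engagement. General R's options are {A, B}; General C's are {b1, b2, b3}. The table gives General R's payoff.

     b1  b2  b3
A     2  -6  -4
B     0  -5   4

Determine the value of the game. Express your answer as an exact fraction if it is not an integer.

Row minima: A → -6, B → -5; maximin = -5.
Column maxima: b1 → 2, b2 → -5, b3 → 4; minimax = -5.
Since maximin = minimax = -5, there is a saddle point and the value is -5.

-5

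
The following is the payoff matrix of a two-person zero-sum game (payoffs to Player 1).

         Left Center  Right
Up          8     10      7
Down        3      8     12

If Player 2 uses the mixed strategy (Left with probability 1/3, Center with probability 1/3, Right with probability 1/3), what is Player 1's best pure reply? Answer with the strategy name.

Up

Expected payoff of Up: (1/3)·8 + (1/3)·10 + (1/3)·7 = 25/3.
Expected payoff of Down: (1/3)·3 + (1/3)·8 + (1/3)·12 = 23/3.
The largest is 25/3, so Player 1's best response is Up.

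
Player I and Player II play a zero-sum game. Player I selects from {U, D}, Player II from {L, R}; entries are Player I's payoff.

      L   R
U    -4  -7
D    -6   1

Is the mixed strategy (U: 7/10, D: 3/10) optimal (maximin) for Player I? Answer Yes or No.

Yes

Against L this mix gives (7/10)·(-4) + (3/10)·(-6) = -23/5.
Against R this mix gives (7/10)·(-7) + (3/10)·1 = -23/5.
All of Player II's active replies (L, R) yield -23/5, and no column does worse for Player I. The mix makes Player II indifferent and guarantees -23/5, so it is optimal.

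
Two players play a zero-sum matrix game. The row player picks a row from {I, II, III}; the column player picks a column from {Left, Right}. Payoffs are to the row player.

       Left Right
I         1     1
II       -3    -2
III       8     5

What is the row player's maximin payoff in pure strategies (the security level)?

Row minima: I → 1, II → -3, III → 5.
The best of these is 5.

5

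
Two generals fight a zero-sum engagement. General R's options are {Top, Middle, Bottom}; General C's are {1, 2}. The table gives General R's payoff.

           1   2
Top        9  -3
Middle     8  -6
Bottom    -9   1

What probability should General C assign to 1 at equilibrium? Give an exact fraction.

Row minima: Top → -3, Middle → -6, Bottom → -9; maximin = -3.
Column maxima: 1 → 9, 2 → 1; minimax = 1.
-3 ≠ 1, so there is no saddle point; optimal play is mixed.
Middle is strictly dominated by Top, so General R never plays it.
On the remaining 2×2 (Top, Bottom vs 1, 2):
Let General R play Top with probability p. Expected payoff against 1: 9p + (-9)(1−p) = 18p − 9; against 2: (-3)p + 1(1−p) = −4p + 1.
Setting these equal: 18p − 9 = −4p + 1 ⇒ 22p = 10 ⇒ p = 5/11, and the value is (18)·(5/11) − 9 = -9/11.
For General C: with q = P(1), equating Top's and Bottom's payoffs gives 12q − 3 = −10q + 1 ⇒ q = 2/11.

2/11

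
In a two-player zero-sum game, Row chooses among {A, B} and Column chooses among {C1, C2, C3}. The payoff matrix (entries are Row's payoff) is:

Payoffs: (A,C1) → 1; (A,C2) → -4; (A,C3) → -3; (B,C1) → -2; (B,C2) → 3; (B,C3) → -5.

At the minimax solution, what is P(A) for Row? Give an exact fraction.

Row minima: A → -4, B → -5; maximin = -4.
Column maxima: C1 → 1, C2 → 3, C3 → -3; minimax = -3.
-4 ≠ -3, so there is no saddle point; optimal play is mixed.
C1 is strictly dominated by C3 (it gives Row strictly more in every row), so Column never plays it.
On the remaining 2×2 (A, B vs C2, C3):
Let Row play A with probability p. Expected payoff against C2: (-4)p + 3(1−p) = −7p + 3; against C3: (-3)p + (-5)(1−p) = 2p − 5.
Setting these equal: −7p + 3 = 2p − 5 ⇒ −9p = -8 ⇒ p = 8/9, and the value is (-7)·(8/9) + 3 = -29/9.
For Column: with q = P(C2), equating A's and B's payoffs gives −q − 3 = 8q − 5 ⇒ q = 2/9.

8/9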